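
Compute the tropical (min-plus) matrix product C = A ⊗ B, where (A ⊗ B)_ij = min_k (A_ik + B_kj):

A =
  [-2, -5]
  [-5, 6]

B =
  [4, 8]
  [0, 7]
A ⊗ B =
  [-5, 2]
  [-1, 3]

Apply the min-plus product entry-by-entry:
  C[0][0] = min over k of (A[0][0] + B[0][0] = -2 + 4 = 2, A[0][1] + B[1][0] = -5 + 0 = -5) = -5 (attained at k = 1)
  C[0][1] = min over k of (A[0][0] + B[0][1] = -2 + 8 = 6, A[0][1] + B[1][1] = -5 + 7 = 2) = 2 (attained at k = 1)
  C[1][0] = min over k of (A[1][0] + B[0][0] = -5 + 4 = -1, A[1][1] + B[1][0] = 6 + 0 = 6) = -1 (attained at k = 0)
  C[1][1] = min over k of (A[1][0] + B[0][1] = -5 + 8 = 3, A[1][1] + B[1][1] = 6 + 7 = 13) = 3 (attained at k = 0)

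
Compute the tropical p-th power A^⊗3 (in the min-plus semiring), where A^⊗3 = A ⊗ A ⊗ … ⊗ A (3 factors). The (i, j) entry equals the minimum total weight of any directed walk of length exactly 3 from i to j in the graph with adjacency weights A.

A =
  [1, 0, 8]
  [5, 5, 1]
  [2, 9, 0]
A^⊗3 =
  [3, 2, 1]
  [3, 3, 1]
  [2, 2, 0]

Each entry (A^⊗3)_ij equals the minimum over all length-3 walks i = v_0 → v_1 → … → v_3 = j of Σ_t A[v_t][v_{t+1}]. For example, for (i, j) = (0, 2) we minimise over 9 possible intermediate vertex sequences; the minimum is 1, attained along the walk 0 → 1 → 2 → 2.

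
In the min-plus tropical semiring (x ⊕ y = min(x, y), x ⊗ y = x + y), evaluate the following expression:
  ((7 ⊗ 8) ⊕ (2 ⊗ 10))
((7 ⊗ 8) ⊕ (2 ⊗ 10)) = 12

Expand innermost to outermost. Recall ⊕ takes the minimum of its arguments and ⊗ takes their sum. Working out the expression ((7 ⊗ 8) ⊕ (2 ⊗ 10)) gives 12.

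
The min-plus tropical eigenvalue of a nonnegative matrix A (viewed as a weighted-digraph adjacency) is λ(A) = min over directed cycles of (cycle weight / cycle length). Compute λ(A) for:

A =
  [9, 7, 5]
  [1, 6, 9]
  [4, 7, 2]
λ(A) = 2

Enumerate directed cycles and compute their means (weight / length). Sample:
  cycle 0 → 0: weight = 9, length = 1, mean = 9/1 ≈ 9.000
  cycle 1 → 1: weight = 6, length = 1, mean = 6/1 ≈ 6.000
  cycle 2 → 2: weight = 2, length = 1, mean = 2/1 ≈ 2.000
  cycle 0 → 1 → 0: weight = 8, length = 2, mean = 8/2 ≈ 4.000
  cycle 0 → 2 → 0: weight = 9, length = 2, mean = 9/2 ≈ 4.500
  cycle 1 → 0 → 1: weight = 8, length = 2, mean = 8/2 ≈ 4.000
Minimum mean = 2.000, attained e.g. along the cycle 2 → 2 with weight 2 and length 1. So λ(A) = 2/1 = 2.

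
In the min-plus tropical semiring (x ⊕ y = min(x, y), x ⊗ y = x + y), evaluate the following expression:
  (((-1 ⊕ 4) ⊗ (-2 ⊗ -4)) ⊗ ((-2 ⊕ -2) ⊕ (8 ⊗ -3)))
(((-1 ⊕ 4) ⊗ (-2 ⊗ -4)) ⊗ ((-2 ⊕ -2) ⊕ (8 ⊗ -3))) = -9

Expand innermost to outermost. Recall ⊕ takes the minimum of its arguments and ⊗ takes their sum. Working out the expression (((-1 ⊕ 4) ⊗ (-2 ⊗ -4)) ⊗ ((-2 ⊕ -2) ⊕ (8 ⊗ -3))) gives -9.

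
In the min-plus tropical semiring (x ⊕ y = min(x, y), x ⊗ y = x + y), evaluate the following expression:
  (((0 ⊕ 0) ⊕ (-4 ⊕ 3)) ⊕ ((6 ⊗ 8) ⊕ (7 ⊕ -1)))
(((0 ⊕ 0) ⊕ (-4 ⊕ 3)) ⊕ ((6 ⊗ 8) ⊕ (7 ⊕ -1))) = -4

Expand innermost to outermost. Recall ⊕ takes the minimum of its arguments and ⊗ takes their sum. Working out the expression (((0 ⊕ 0) ⊕ (-4 ⊕ 3)) ⊕ ((6 ⊗ 8) ⊕ (7 ⊕ -1))) gives -4.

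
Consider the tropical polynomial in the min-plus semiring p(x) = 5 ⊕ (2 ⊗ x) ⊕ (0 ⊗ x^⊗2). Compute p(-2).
p(-2) = -4

A tropical monomial a ⊗ x^⊗i evaluates to a + i · x. Evaluating each term at x = -2:
  Term 0 contributes 5 + 0 · -2 = 5
  Term 1 contributes 2 + 1 · -2 = 0
  Term 2 contributes 0 + 2 · -2 = -4
p(-2) = ⊕ of these = min[5, 0, -4] = -4.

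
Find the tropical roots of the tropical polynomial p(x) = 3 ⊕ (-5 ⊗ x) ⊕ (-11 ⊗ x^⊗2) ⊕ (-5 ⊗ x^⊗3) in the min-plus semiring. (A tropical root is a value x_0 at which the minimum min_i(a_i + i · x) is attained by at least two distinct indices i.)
Roots: {-6, 6, 8}

Each tropical root is a break point of the lower envelope of the lines y = a_i + i · x (there are 4 lines, with slopes 0, 1, ..., 3). Only the lines that attain the minimum somewhere contribute to roots; other lines are dominated. Here the surviving (envelope) indices are i = 3, i = 2, i = 1, i = 0.
Intersections between consecutive envelope lines give the roots: for adjacent envelope indices i < j the intersection is x = (a_i − a_j) / (j − i). Reading off the sorted break points: {-6, 6, 8}.
Verification: at each break x_0, at least two indices attain the minimum of min_i(a_i + i · x_0).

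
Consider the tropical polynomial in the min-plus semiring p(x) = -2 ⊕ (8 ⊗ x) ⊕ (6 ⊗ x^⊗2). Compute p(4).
p(4) = -2

A tropical monomial a ⊗ x^⊗i evaluates to a + i · x. Evaluating each term at x = 4:
  Term 0 contributes -2 + 0 · 4 = -2
  Term 1 contributes 8 + 1 · 4 = 12
  Term 2 contributes 6 + 2 · 4 = 14
p(4) = ⊕ of these = min[-2, 12, 14] = -2.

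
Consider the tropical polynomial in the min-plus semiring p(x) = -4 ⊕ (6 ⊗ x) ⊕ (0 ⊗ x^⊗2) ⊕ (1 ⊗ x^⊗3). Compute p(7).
p(7) = -4

A tropical monomial a ⊗ x^⊗i evaluates to a + i · x. Evaluating each term at x = 7:
  Term 0 contributes -4 + 0 · 7 = -4
  Term 1 contributes 6 + 1 · 7 = 13
  Term 2 contributes 0 + 2 · 7 = 14
  Term 3 contributes 1 + 3 · 7 = 22
p(7) = ⊕ of these = min[-4, 13, 14, 22] = -4.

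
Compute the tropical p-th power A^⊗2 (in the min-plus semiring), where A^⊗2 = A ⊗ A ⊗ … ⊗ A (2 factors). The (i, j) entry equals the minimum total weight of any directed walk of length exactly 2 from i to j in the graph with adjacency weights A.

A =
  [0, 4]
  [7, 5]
A^⊗2 =
  [0, 4]
  [7, 10]

Each entry (A^⊗2)_ij equals the minimum over all length-2 walks i = v_0 → v_1 → … → v_2 = j of Σ_t A[v_t][v_{t+1}]. For example, for (i, j) = (0, 1) we minimise over 2 possible intermediate vertex sequences; the minimum is 4, attained along the walk 0 → 0 → 1.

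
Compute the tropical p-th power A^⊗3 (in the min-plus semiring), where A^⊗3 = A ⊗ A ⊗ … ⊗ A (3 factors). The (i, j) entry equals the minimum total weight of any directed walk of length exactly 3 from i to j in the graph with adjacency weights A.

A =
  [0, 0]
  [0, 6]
A^⊗3 =
  [0, 0]
  [0, 0]

Each entry (A^⊗3)_ij equals the minimum over all length-3 walks i = v_0 → v_1 → … → v_3 = j of Σ_t A[v_t][v_{t+1}]. For example, for (i, j) = (0, 1) we minimise over 4 possible intermediate vertex sequences; the minimum is 0, attained along the walk 0 → 0 → 0 → 1.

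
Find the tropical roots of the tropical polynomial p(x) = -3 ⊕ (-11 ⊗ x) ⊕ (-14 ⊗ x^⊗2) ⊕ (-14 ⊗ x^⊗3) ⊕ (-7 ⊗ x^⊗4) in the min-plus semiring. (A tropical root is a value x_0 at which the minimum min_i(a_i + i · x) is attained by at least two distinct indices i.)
Roots: {-7, 0, 3, 8}

Each tropical root is a break point of the lower envelope of the lines y = a_i + i · x (there are 5 lines, with slopes 0, 1, ..., 4). Only the lines that attain the minimum somewhere contribute to roots; other lines are dominated. Here the surviving (envelope) indices are i = 4, i = 3, i = 2, i = 1, i = 0.
Intersections between consecutive envelope lines give the roots: for adjacent envelope indices i < j the intersection is x = (a_i − a_j) / (j − i). Reading off the sorted break points: {-7, 0, 3, 8}.
Verification: at each break x_0, at least two indices attain the minimum of min_i(a_i + i · x_0).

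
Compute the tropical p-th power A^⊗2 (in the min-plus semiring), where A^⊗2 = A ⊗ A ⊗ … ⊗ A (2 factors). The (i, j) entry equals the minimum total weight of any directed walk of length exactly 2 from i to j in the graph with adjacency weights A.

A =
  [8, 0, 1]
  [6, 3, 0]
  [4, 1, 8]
A^⊗2 =
  [5, 2, 0]
  [4, 1, 3]
  [7, 4, 1]

Each entry (A^⊗2)_ij equals the minimum over all length-2 walks i = v_0 → v_1 → … → v_2 = j of Σ_t A[v_t][v_{t+1}]. For example, for (i, j) = (0, 2) we minimise over 3 possible intermediate vertex sequences; the minimum is 0, attained along the walk 0 → 1 → 2.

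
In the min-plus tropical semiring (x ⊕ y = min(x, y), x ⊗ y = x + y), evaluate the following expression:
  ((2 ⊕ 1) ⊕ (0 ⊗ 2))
((2 ⊕ 1) ⊕ (0 ⊗ 2)) = 1

Expand innermost to outermost. Recall ⊕ takes the minimum of its arguments and ⊗ takes their sum. Working out the expression ((2 ⊕ 1) ⊕ (0 ⊗ 2)) gives 1.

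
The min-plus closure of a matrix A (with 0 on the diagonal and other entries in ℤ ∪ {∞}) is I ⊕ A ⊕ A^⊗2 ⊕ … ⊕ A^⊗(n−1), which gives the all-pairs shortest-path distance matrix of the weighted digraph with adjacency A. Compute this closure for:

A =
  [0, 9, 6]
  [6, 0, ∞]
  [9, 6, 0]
Closure =
  [0, 9, 6]
  [6, 0, 12]
  [9, 6, 0]

This is the Floyd-Warshall all-pairs shortest-path computation. For each intermediate vertex k = 0, 1, …, 2, update dist[i][j] ← min(dist[i][j], dist[i][k] + dist[k][j]). The final matrix gives, for each (i, j), the minimum total weight of any directed path from i to j (possibly empty when i = j).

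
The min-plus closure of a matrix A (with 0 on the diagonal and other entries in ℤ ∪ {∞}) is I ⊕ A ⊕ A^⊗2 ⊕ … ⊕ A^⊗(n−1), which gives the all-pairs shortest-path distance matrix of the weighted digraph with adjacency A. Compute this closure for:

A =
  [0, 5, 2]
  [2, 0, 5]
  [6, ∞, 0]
Closure =
  [0, 5, 2]
  [2, 0, 4]
  [6, 11, 0]

This is the Floyd-Warshall all-pairs shortest-path computation. For each intermediate vertex k = 0, 1, …, 2, update dist[i][j] ← min(dist[i][j], dist[i][k] + dist[k][j]). The final matrix gives, for each (i, j), the minimum total weight of any directed path from i to j (possibly empty when i = j).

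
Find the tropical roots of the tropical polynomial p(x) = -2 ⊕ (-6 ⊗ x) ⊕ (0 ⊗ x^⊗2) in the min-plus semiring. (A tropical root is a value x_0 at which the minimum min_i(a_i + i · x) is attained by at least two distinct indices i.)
Roots: {-6, 4}

Each tropical root is a break point of the lower envelope of the lines y = a_i + i · x (there are 3 lines, with slopes 0, 1, ..., 2). Only the lines that attain the minimum somewhere contribute to roots; other lines are dominated. Here the surviving (envelope) indices are i = 2, i = 1, i = 0.
Intersections between consecutive envelope lines give the roots: for adjacent envelope indices i < j the intersection is x = (a_i − a_j) / (j − i). Reading off the sorted break points: {-6, 4}.
Verification: at each break x_0, at least two indices attain the minimum of min_i(a_i + i · x_0).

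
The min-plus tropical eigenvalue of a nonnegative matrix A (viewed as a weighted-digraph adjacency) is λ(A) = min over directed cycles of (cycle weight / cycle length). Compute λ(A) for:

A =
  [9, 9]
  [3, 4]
λ(A) = 4

Enumerate directed cycles and compute their means (weight / length). Sample:
  cycle 0 → 0: weight = 9, length = 1, mean = 9/1 ≈ 9.000
  cycle 1 → 1: weight = 4, length = 1, mean = 4/1 ≈ 4.000
  cycle 0 → 1 → 0: weight = 12, length = 2, mean = 12/2 ≈ 6.000
  cycle 1 → 0 → 1: weight = 12, length = 2, mean = 12/2 ≈ 6.000
Minimum mean = 4.000, attained e.g. along the cycle 1 → 1 with weight 4 and length 1. So λ(A) = 4/1 = 4.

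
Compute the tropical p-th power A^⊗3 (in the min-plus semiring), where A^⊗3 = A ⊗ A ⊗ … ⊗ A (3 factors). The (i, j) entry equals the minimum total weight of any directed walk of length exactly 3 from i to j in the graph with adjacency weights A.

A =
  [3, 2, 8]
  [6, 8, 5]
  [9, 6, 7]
A^⊗3 =
  [9, 8, 10]
  [12, 11, 13]
  [15, 14, 16]

Each entry (A^⊗3)_ij equals the minimum over all length-3 walks i = v_0 → v_1 → … → v_3 = j of Σ_t A[v_t][v_{t+1}]. For example, for (i, j) = (0, 2) we minimise over 9 possible intermediate vertex sequences; the minimum is 10, attained along the walk 0 → 0 → 1 → 2.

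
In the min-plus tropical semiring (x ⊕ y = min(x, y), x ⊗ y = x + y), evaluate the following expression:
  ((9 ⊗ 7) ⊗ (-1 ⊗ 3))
((9 ⊗ 7) ⊗ (-1 ⊗ 3)) = 18

Expand innermost to outermost. Recall ⊕ takes the minimum of its arguments and ⊗ takes their sum. Working out the expression ((9 ⊗ 7) ⊗ (-1 ⊗ 3)) gives 18.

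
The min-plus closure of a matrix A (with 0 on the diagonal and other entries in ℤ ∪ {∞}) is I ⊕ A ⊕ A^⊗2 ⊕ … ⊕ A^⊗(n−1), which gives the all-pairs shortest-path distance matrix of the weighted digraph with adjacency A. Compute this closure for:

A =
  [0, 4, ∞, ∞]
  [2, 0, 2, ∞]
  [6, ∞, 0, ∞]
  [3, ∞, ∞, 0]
Closure =
  [0, 4, 6, ∞]
  [2, 0, 2, ∞]
  [6, 10, 0, ∞]
  [3, 7, 9, 0]

This is the Floyd-Warshall all-pairs shortest-path computation. For each intermediate vertex k = 0, 1, …, 3, update dist[i][j] ← min(dist[i][j], dist[i][k] + dist[k][j]). The final matrix gives, for each (i, j), the minimum total weight of any directed path from i to j (possibly empty when i = j).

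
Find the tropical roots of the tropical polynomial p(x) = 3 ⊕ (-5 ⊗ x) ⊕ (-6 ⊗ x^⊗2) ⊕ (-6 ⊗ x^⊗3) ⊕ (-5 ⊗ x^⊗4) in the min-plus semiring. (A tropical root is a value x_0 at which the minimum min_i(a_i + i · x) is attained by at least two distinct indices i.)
Roots: {-1, 0, 1, 8}

Each tropical root is a break point of the lower envelope of the lines y = a_i + i · x (there are 5 lines, with slopes 0, 1, ..., 4). Only the lines that attain the minimum somewhere contribute to roots; other lines are dominated. Here the surviving (envelope) indices are i = 4, i = 3, i = 2, i = 1, i = 0.
Intersections between consecutive envelope lines give the roots: for adjacent envelope indices i < j the intersection is x = (a_i − a_j) / (j − i). Reading off the sorted break points: {-1, 0, 1, 8}.
Verification: at each break x_0, at least two indices attain the minimum of min_i(a_i + i · x_0).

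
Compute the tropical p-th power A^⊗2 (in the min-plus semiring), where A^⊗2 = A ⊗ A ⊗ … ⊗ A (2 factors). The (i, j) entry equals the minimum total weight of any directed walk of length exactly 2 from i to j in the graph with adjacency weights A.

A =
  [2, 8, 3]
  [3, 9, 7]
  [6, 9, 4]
A^⊗2 =
  [4, 10, 5]
  [5, 11, 6]
  [8, 13, 8]

Each entry (A^⊗2)_ij equals the minimum over all length-2 walks i = v_0 → v_1 → … → v_2 = j of Σ_t A[v_t][v_{t+1}]. For example, for (i, j) = (0, 2) we minimise over 3 possible intermediate vertex sequences; the minimum is 5, attained along the walk 0 → 0 → 2.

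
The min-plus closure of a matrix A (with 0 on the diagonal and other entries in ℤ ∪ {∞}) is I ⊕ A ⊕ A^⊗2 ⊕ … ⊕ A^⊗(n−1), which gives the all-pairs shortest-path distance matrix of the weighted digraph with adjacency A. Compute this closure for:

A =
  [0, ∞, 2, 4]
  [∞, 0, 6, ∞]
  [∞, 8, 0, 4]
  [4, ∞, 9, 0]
Closure =
  [0, 10, 2, 4]
  [14, 0, 6, 10]
  [8, 8, 0, 4]
  [4, 14, 6, 0]

This is the Floyd-Warshall all-pairs shortest-path computation. For each intermediate vertex k = 0, 1, …, 3, update dist[i][j] ← min(dist[i][j], dist[i][k] + dist[k][j]). The final matrix gives, for each (i, j), the minimum total weight of any directed path from i to j (possibly empty when i = j).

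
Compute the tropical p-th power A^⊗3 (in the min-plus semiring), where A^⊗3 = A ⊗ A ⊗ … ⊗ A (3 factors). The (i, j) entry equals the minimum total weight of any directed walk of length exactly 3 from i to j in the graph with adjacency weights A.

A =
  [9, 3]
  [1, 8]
A^⊗3 =
  [12, 7]
  [5, 12]

Each entry (A^⊗3)_ij equals the minimum over all length-3 walks i = v_0 → v_1 → … → v_3 = j of Σ_t A[v_t][v_{t+1}]. For example, for (i, j) = (0, 1) we minimise over 4 possible intermediate vertex sequences; the minimum is 7, attained along the walk 0 → 1 → 0 → 1.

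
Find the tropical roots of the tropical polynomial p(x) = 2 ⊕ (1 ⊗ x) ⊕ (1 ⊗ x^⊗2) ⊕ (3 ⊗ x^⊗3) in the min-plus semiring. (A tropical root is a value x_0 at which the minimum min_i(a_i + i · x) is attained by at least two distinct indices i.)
Roots: {-2, 0, 1}

Each tropical root is a break point of the lower envelope of the lines y = a_i + i · x (there are 4 lines, with slopes 0, 1, ..., 3). Only the lines that attain the minimum somewhere contribute to roots; other lines are dominated. Here the surviving (envelope) indices are i = 3, i = 2, i = 1, i = 0.
Intersections between consecutive envelope lines give the roots: for adjacent envelope indices i < j the intersection is x = (a_i − a_j) / (j − i). Reading off the sorted break points: {-2, 0, 1}.
Verification: at each break x_0, at least two indices attain the minimum of min_i(a_i + i · x_0).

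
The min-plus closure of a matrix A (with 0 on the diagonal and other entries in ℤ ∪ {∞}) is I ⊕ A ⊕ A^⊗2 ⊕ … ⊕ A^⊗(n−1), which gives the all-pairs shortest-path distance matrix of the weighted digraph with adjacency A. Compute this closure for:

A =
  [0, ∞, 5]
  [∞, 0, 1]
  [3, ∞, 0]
Closure =
  [0, ∞, 5]
  [4, 0, 1]
  [3, ∞, 0]

This is the Floyd-Warshall all-pairs shortest-path computation. For each intermediate vertex k = 0, 1, …, 2, update dist[i][j] ← min(dist[i][j], dist[i][k] + dist[k][j]). The final matrix gives, for each (i, j), the minimum total weight of any directed path from i to j (possibly empty when i = j).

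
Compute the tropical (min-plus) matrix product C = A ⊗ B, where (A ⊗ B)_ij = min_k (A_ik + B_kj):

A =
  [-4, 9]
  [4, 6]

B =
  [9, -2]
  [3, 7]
A ⊗ B =
  [5, -6]
  [9, 2]

Apply the min-plus product entry-by-entry:
  C[0][0] = min over k of (A[0][0] + B[0][0] = -4 + 9 = 5, A[0][1] + B[1][0] = 9 + 3 = 12) = 5 (attained at k = 0)
  C[0][1] = min over k of (A[0][0] + B[0][1] = -4 + -2 = -6, A[0][1] + B[1][1] = 9 + 7 = 16) = -6 (attained at k = 0)
  C[1][0] = min over k of (A[1][0] + B[0][0] = 4 + 9 = 13, A[1][1] + B[1][0] = 6 + 3 = 9) = 9 (attained at k = 1)
  C[1][1] = min over k of (A[1][0] + B[0][1] = 4 + -2 = 2, A[1][1] + B[1][1] = 6 + 7 = 13) = 2 (attained at k = 0)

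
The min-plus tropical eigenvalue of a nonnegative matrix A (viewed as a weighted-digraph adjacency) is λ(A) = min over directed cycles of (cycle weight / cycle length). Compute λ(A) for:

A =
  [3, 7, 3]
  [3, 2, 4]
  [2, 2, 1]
λ(A) = 1

Enumerate directed cycles and compute their means (weight / length). Sample:
  cycle 0 → 0: weight = 3, length = 1, mean = 3/1 ≈ 3.000
  cycle 1 → 1: weight = 2, length = 1, mean = 2/1 ≈ 2.000
  cycle 2 → 2: weight = 1, length = 1, mean = 1/1 ≈ 1.000
  cycle 0 → 1 → 0: weight = 10, length = 2, mean = 10/2 ≈ 5.000
  cycle 0 → 2 → 0: weight = 5, length = 2, mean = 5/2 ≈ 2.500
  cycle 1 → 0 → 1: weight = 10, length = 2, mean = 10/2 ≈ 5.000
Minimum mean = 1.000, attained e.g. along the cycle 2 → 2 with weight 1 and length 1. So λ(A) = 1/1 = 1.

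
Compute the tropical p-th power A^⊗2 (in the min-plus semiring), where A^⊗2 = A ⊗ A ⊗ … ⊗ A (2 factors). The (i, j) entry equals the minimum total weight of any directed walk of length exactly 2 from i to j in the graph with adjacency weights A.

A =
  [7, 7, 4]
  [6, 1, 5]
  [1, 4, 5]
A^⊗2 =
  [5, 8, 9]
  [6, 2, 6]
  [6, 5, 5]

Each entry (A^⊗2)_ij equals the minimum over all length-2 walks i = v_0 → v_1 → … → v_2 = j of Σ_t A[v_t][v_{t+1}]. For example, for (i, j) = (0, 2) we minimise over 3 possible intermediate vertex sequences; the minimum is 9, attained along the walk 0 → 2 → 2.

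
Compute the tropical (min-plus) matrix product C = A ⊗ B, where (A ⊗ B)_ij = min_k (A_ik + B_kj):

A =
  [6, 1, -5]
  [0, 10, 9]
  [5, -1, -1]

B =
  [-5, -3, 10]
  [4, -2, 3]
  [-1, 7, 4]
A ⊗ B =
  [-6, -1, -1]
  [-5, -3, 10]
  [-2, -3, 2]

Apply the min-plus product entry-by-entry:
  C[0][0] = min over k of (A[0][0] + B[0][0] = 6 + -5 = 1, A[0][1] + B[1][0] = 1 + 4 = 5, A[0][2] + B[2][0] = -5 + -1 = -6) = -6 (attained at k = 2)
  C[0][1] = min over k of (A[0][0] + B[0][1] = 6 + -3 = 3, A[0][1] + B[1][1] = 1 + -2 = -1, A[0][2] + B[2][1] = -5 + 7 = 2) = -1 (attained at k = 1)
  C[0][2] = min over k of (A[0][0] + B[0][2] = 6 + 10 = 16, A[0][1] + B[1][2] = 1 + 3 = 4, A[0][2] + B[2][2] = -5 + 4 = -1) = -1 (attained at k = 2)
  C[1][0] = min over k of (A[1][0] + B[0][0] = 0 + -5 = -5, A[1][1] + B[1][0] = 10 + 4 = 14, A[1][2] + B[2][0] = 9 + -1 = 8) = -5 (attained at k = 0)
  C[1][1] = min over k of (A[1][0] + B[0][1] = 0 + -3 = -3, A[1][1] + B[1][1] = 10 + -2 = 8, A[1][2] + B[2][1] = 9 + 7 = 16) = -3 (attained at k = 0)
  C[1][2] = min over k of (A[1][0] + B[0][2] = 0 + 10 = 10, A[1][1] + B[1][2] = 10 + 3 = 13, A[1][2] + B[2][2] = 9 + 4 = 13) = 10 (attained at k = 0)
  C[2][0] = min over k of (A[2][0] + B[0][0] = 5 + -5 = 0, A[2][1] + B[1][0] = -1 + 4 = 3, A[2][2] + B[2][0] = -1 + -1 = -2) = -2 (attained at k = 2)
  C[2][1] = min over k of (A[2][0] + B[0][1] = 5 + -3 = 2, A[2][1] + B[1][1] = -1 + -2 = -3, A[2][2] + B[2][1] = -1 + 7 = 6) = -3 (attained at k = 1)
  C[2][2] = min over k of (A[2][0] + B[0][2] = 5 + 10 = 15, A[2][1] + B[1][2] = -1 + 3 = 2, A[2][2] + B[2][2] = -1 + 4 = 3) = 2 (attained at k = 1)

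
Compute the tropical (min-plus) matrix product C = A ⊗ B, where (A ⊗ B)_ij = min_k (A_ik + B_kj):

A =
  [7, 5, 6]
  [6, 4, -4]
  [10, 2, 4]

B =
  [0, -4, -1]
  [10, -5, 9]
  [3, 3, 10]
A ⊗ B =
  [7, 0, 6]
  [-1, -1, 5]
  [7, -3, 9]

Apply the min-plus product entry-by-entry:
  C[0][0] = min over k of (A[0][0] + B[0][0] = 7 + 0 = 7, A[0][1] + B[1][0] = 5 + 10 = 15, A[0][2] + B[2][0] = 6 + 3 = 9) = 7 (attained at k = 0)
  C[0][1] = min over k of (A[0][0] + B[0][1] = 7 + -4 = 3, A[0][1] + B[1][1] = 5 + -5 = 0, A[0][2] + B[2][1] = 6 + 3 = 9) = 0 (attained at k = 1)
  C[0][2] = min over k of (A[0][0] + B[0][2] = 7 + -1 = 6, A[0][1] + B[1][2] = 5 + 9 = 14, A[0][2] + B[2][2] = 6 + 10 = 16) = 6 (attained at k = 0)
  C[1][0] = min over k of (A[1][0] + B[0][0] = 6 + 0 = 6, A[1][1] + B[1][0] = 4 + 10 = 14, A[1][2] + B[2][0] = -4 + 3 = -1) = -1 (attained at k = 2)
  C[1][1] = min over k of (A[1][0] + B[0][1] = 6 + -4 = 2, A[1][1] + B[1][1] = 4 + -5 = -1, A[1][2] + B[2][1] = -4 + 3 = -1) = -1 (attained at k = 1)
  C[1][2] = min over k of (A[1][0] + B[0][2] = 6 + -1 = 5, A[1][1] + B[1][2] = 4 + 9 = 13, A[1][2] + B[2][2] = -4 + 10 = 6) = 5 (attained at k = 0)
  C[2][0] = min over k of (A[2][0] + B[0][0] = 10 + 0 = 10, A[2][1] + B[1][0] = 2 + 10 = 12, A[2][2] + B[2][0] = 4 + 3 = 7) = 7 (attained at k = 2)
  C[2][1] = min over k of (A[2][0] + B[0][1] = 10 + -4 = 6, A[2][1] + B[1][1] = 2 + -5 = -3, A[2][2] + B[2][1] = 4 + 3 = 7) = -3 (attained at k = 1)
  C[2][2] = min over k of (A[2][0] + B[0][2] = 10 + -1 = 9, A[2][1] + B[1][2] = 2 + 9 = 11, A[2][2] + B[2][2] = 4 + 10 = 14) = 9 (attained at k = 0)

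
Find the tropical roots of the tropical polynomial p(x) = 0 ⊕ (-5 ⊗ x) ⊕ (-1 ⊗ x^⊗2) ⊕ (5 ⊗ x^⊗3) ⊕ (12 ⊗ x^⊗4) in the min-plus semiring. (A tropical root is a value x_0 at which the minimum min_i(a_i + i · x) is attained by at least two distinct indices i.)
Roots: {-7, -6, -4, 5}

Each tropical root is a break point of the lower envelope of the lines y = a_i + i · x (there are 5 lines, with slopes 0, 1, ..., 4). Only the lines that attain the minimum somewhere contribute to roots; other lines are dominated. Here the surviving (envelope) indices are i = 4, i = 3, i = 2, i = 1, i = 0.
Intersections between consecutive envelope lines give the roots: for adjacent envelope indices i < j the intersection is x = (a_i − a_j) / (j − i). Reading off the sorted break points: {-7, -6, -4, 5}.
Verification: at each break x_0, at least two indices attain the minimum of min_i(a_i + i · x_0).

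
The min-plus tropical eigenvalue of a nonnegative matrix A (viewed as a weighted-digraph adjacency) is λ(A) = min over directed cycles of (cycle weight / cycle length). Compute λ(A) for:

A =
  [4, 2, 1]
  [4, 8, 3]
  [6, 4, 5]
λ(A) = 3

Enumerate directed cycles and compute their means (weight / length). Sample:
  cycle 0 → 0: weight = 4, length = 1, mean = 4/1 ≈ 4.000
  cycle 1 → 1: weight = 8, length = 1, mean = 8/1 ≈ 8.000
  cycle 2 → 2: weight = 5, length = 1, mean = 5/1 ≈ 5.000
  cycle 0 → 1 → 0: weight = 6, length = 2, mean = 6/2 ≈ 3.000
  cycle 0 → 2 → 0: weight = 7, length = 2, mean = 7/2 ≈ 3.500
  cycle 1 → 0 → 1: weight = 6, length = 2, mean = 6/2 ≈ 3.000
Minimum mean = 3.000, attained e.g. along the cycle 0 → 1 → 0 with weight 6 and length 2. So λ(A) = 6/2 = 3.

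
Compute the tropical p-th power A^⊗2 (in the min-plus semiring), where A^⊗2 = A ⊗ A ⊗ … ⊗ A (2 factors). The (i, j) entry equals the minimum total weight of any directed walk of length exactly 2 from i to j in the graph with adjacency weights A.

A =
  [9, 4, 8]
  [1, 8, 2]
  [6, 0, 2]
A^⊗2 =
  [5, 8, 6]
  [8, 2, 4]
  [1, 2, 2]

Each entry (A^⊗2)_ij equals the minimum over all length-2 walks i = v_0 → v_1 → … → v_2 = j of Σ_t A[v_t][v_{t+1}]. For example, for (i, j) = (0, 2) we minimise over 3 possible intermediate vertex sequences; the minimum is 6, attained along the walk 0 → 1 → 2.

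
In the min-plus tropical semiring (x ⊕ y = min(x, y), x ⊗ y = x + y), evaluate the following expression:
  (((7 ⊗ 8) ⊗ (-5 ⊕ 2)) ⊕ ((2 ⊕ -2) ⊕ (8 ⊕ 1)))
(((7 ⊗ 8) ⊗ (-5 ⊕ 2)) ⊕ ((2 ⊕ -2) ⊕ (8 ⊕ 1))) = -2

Expand innermost to outermost. Recall ⊕ takes the minimum of its arguments and ⊗ takes their sum. Working out the expression (((7 ⊗ 8) ⊗ (-5 ⊕ 2)) ⊕ ((2 ⊕ -2) ⊕ (8 ⊕ 1))) gives -2.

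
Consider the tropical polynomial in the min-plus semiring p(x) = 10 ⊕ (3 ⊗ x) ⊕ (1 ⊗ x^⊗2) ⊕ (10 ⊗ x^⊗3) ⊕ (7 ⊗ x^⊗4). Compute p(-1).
p(-1) = -1

A tropical monomial a ⊗ x^⊗i evaluates to a + i · x. Evaluating each term at x = -1:
  Term 0 contributes 10 + 0 · -1 = 10
  Term 1 contributes 3 + 1 · -1 = 2
  Term 2 contributes 1 + 2 · -1 = -1
  Term 3 contributes 10 + 3 · -1 = 7
  Term 4 contributes 7 + 4 · -1 = 3
p(-1) = ⊕ of these = min[10, 2, -1, 7, 3] = -1.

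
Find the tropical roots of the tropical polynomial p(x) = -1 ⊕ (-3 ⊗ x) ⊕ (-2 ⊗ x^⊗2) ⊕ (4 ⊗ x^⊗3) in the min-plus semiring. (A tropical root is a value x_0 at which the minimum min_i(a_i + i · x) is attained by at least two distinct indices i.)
Roots: {-6, -1, 2}

Each tropical root is a break point of the lower envelope of the lines y = a_i + i · x (there are 4 lines, with slopes 0, 1, ..., 3). Only the lines that attain the minimum somewhere contribute to roots; other lines are dominated. Here the surviving (envelope) indices are i = 3, i = 2, i = 1, i = 0.
Intersections between consecutive envelope lines give the roots: for adjacent envelope indices i < j the intersection is x = (a_i − a_j) / (j − i). Reading off the sorted break points: {-6, -1, 2}.
Verification: at each break x_0, at least two indices attain the minimum of min_i(a_i + i · x_0).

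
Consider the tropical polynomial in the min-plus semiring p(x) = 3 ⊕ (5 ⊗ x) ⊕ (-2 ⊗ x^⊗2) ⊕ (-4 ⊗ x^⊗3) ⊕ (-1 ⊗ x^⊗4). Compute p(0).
p(0) = -4

A tropical monomial a ⊗ x^⊗i evaluates to a + i · x. Evaluating each term at x = 0:
  Term 0 contributes 3 + 0 · 0 = 3
  Term 1 contributes 5 + 1 · 0 = 5
  Term 2 contributes -2 + 2 · 0 = -2
  Term 3 contributes -4 + 3 · 0 = -4
  Term 4 contributes -1 + 4 · 0 = -1
p(0) = ⊕ of these = min[3, 5, -2, -4, -1] = -4.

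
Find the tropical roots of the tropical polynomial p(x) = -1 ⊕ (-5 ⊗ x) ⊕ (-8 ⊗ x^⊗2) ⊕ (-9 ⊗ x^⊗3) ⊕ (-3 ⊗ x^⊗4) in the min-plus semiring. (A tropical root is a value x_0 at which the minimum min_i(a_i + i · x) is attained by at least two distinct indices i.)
Roots: {-6, 1, 3, 4}

Each tropical root is a break point of the lower envelope of the lines y = a_i + i · x (there are 5 lines, with slopes 0, 1, ..., 4). Only the lines that attain the minimum somewhere contribute to roots; other lines are dominated. Here the surviving (envelope) indices are i = 4, i = 3, i = 2, i = 1, i = 0.
Intersections between consecutive envelope lines give the roots: for adjacent envelope indices i < j the intersection is x = (a_i − a_j) / (j − i). Reading off the sorted break points: {-6, 1, 3, 4}.
Verification: at each break x_0, at least two indices attain the minimum of min_i(a_i + i · x_0).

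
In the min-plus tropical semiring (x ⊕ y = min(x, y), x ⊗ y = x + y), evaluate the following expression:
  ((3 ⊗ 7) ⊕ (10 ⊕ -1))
((3 ⊗ 7) ⊕ (10 ⊕ -1)) = -1

Expand innermost to outermost. Recall ⊕ takes the minimum of its arguments and ⊗ takes their sum. Working out the expression ((3 ⊗ 7) ⊕ (10 ⊕ -1)) gives -1.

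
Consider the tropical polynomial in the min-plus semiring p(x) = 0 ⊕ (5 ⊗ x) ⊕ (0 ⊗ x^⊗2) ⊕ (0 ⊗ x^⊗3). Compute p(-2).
p(-2) = -6

A tropical monomial a ⊗ x^⊗i evaluates to a + i · x. Evaluating each term at x = -2:
  Term 0 contributes 0 + 0 · -2 = 0
  Term 1 contributes 5 + 1 · -2 = 3
  Term 2 contributes 0 + 2 · -2 = -4
  Term 3 contributes 0 + 3 · -2 = -6
p(-2) = ⊕ of these = min[0, 3, -4, -6] = -6.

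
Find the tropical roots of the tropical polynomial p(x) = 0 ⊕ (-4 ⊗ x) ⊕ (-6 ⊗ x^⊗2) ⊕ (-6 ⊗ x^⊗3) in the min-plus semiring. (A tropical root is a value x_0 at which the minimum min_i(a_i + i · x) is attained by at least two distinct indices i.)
Roots: {0, 2, 4}

Each tropical root is a break point of the lower envelope of the lines y = a_i + i · x (there are 4 lines, with slopes 0, 1, ..., 3). Only the lines that attain the minimum somewhere contribute to roots; other lines are dominated. Here the surviving (envelope) indices are i = 3, i = 2, i = 1, i = 0.
Intersections between consecutive envelope lines give the roots: for adjacent envelope indices i < j the intersection is x = (a_i − a_j) / (j − i). Reading off the sorted break points: {0, 2, 4}.
Verification: at each break x_0, at least two indices attain the minimum of min_i(a_i + i · x_0).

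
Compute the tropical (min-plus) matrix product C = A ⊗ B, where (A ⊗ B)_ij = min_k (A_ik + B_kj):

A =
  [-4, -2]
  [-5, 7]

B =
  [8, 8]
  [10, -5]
A ⊗ B =
  [4, -7]
  [3, 2]

Apply the min-plus product entry-by-entry:
  C[0][0] = min over k of (A[0][0] + B[0][0] = -4 + 8 = 4, A[0][1] + B[1][0] = -2 + 10 = 8) = 4 (attained at k = 0)
  C[0][1] = min over k of (A[0][0] + B[0][1] = -4 + 8 = 4, A[0][1] + B[1][1] = -2 + -5 = -7) = -7 (attained at k = 1)
  C[1][0] = min over k of (A[1][0] + B[0][0] = -5 + 8 = 3, A[1][1] + B[1][0] = 7 + 10 = 17) = 3 (attained at k = 0)
  C[1][1] = min over k of (A[1][0] + B[0][1] = -5 + 8 = 3, A[1][1] + B[1][1] = 7 + -5 = 2) = 2 (attained at k = 1)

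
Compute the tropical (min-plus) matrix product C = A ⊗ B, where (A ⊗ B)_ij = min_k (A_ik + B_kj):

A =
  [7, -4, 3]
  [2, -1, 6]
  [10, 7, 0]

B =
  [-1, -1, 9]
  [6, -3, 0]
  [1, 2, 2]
A ⊗ B =
  [2, -7, -4]
  [1, -4, -1]
  [1, 2, 2]

Apply the min-plus product entry-by-entry:
  C[0][0] = min over k of (A[0][0] + B[0][0] = 7 + -1 = 6, A[0][1] + B[1][0] = -4 + 6 = 2, A[0][2] + B[2][0] = 3 + 1 = 4) = 2 (attained at k = 1)
  C[0][1] = min over k of (A[0][0] + B[0][1] = 7 + -1 = 6, A[0][1] + B[1][1] = -4 + -3 = -7, A[0][2] + B[2][1] = 3 + 2 = 5) = -7 (attained at k = 1)
  C[0][2] = min over k of (A[0][0] + B[0][2] = 7 + 9 = 16, A[0][1] + B[1][2] = -4 + 0 = -4, A[0][2] + B[2][2] = 3 + 2 = 5) = -4 (attained at k = 1)
  C[1][0] = min over k of (A[1][0] + B[0][0] = 2 + -1 = 1, A[1][1] + B[1][0] = -1 + 6 = 5, A[1][2] + B[2][0] = 6 + 1 = 7) = 1 (attained at k = 0)
  C[1][1] = min over k of (A[1][0] + B[0][1] = 2 + -1 = 1, A[1][1] + B[1][1] = -1 + -3 = -4, A[1][2] + B[2][1] = 6 + 2 = 8) = -4 (attained at k = 1)
  C[1][2] = min over k of (A[1][0] + B[0][2] = 2 + 9 = 11, A[1][1] + B[1][2] = -1 + 0 = -1, A[1][2] + B[2][2] = 6 + 2 = 8) = -1 (attained at k = 1)
  C[2][0] = min over k of (A[2][0] + B[0][0] = 10 + -1 = 9, A[2][1] + B[1][0] = 7 + 6 = 13, A[2][2] + B[2][0] = 0 + 1 = 1) = 1 (attained at k = 2)
  C[2][1] = min over k of (A[2][0] + B[0][1] = 10 + -1 = 9, A[2][1] + B[1][1] = 7 + -3 = 4, A[2][2] + B[2][1] = 0 + 2 = 2) = 2 (attained at k = 2)
  C[2][2] = min over k of (A[2][0] + B[0][2] = 10 + 9 = 19, A[2][1] + B[1][2] = 7 + 0 = 7, A[2][2] + B[2][2] = 0 + 2 = 2) = 2 (attained at k = 2)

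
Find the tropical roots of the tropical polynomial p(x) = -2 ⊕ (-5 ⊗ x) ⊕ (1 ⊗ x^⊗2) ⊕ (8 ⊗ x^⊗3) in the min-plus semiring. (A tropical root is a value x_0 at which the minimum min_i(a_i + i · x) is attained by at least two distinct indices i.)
Roots: {-7, -6, 3}

Each tropical root is a break point of the lower envelope of the lines y = a_i + i · x (there are 4 lines, with slopes 0, 1, ..., 3). Only the lines that attain the minimum somewhere contribute to roots; other lines are dominated. Here the surviving (envelope) indices are i = 3, i = 2, i = 1, i = 0.
Intersections between consecutive envelope lines give the roots: for adjacent envelope indices i < j the intersection is x = (a_i − a_j) / (j − i). Reading off the sorted break points: {-7, -6, 3}.
Verification: at each break x_0, at least two indices attain the minimum of min_i(a_i + i · x_0).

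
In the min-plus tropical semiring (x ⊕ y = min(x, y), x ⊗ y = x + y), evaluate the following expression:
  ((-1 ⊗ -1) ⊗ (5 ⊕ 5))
((-1 ⊗ -1) ⊗ (5 ⊕ 5)) = 3

Expand innermost to outermost. Recall ⊕ takes the minimum of its arguments and ⊗ takes their sum. Working out the expression ((-1 ⊗ -1) ⊗ (5 ⊕ 5)) gives 3.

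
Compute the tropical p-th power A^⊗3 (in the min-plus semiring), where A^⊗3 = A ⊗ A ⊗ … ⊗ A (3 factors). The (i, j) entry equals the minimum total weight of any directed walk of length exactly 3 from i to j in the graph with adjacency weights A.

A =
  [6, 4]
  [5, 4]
A^⊗3 =
  [13, 12]
  [13, 12]

Each entry (A^⊗3)_ij equals the minimum over all length-3 walks i = v_0 → v_1 → … → v_3 = j of Σ_t A[v_t][v_{t+1}]. For example, for (i, j) = (0, 1) we minimise over 4 possible intermediate vertex sequences; the minimum is 12, attained along the walk 0 → 1 → 1 → 1.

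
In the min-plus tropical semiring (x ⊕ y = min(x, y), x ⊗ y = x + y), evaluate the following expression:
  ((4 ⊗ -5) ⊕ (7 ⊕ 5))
((4 ⊗ -5) ⊕ (7 ⊕ 5)) = -1

Expand innermost to outermost. Recall ⊕ takes the minimum of its arguments and ⊗ takes their sum. Working out the expression ((4 ⊗ -5) ⊕ (7 ⊕ 5)) gives -1.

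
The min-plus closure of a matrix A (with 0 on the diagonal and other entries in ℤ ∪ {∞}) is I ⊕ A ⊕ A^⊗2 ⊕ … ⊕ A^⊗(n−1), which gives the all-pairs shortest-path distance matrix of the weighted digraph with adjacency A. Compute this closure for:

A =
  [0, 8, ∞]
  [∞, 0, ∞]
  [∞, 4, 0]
Closure =
  [0, 8, ∞]
  [∞, 0, ∞]
  [∞, 4, 0]

This is the Floyd-Warshall all-pairs shortest-path computation. For each intermediate vertex k = 0, 1, …, 2, update dist[i][j] ← min(dist[i][j], dist[i][k] + dist[k][j]). The final matrix gives, for each (i, j), the minimum total weight of any directed path from i to j (possibly empty when i = j).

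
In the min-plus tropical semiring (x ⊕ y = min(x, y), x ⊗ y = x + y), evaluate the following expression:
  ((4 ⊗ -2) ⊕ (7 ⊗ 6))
((4 ⊗ -2) ⊕ (7 ⊗ 6)) = 2

Expand innermost to outermost. Recall ⊕ takes the minimum of its arguments and ⊗ takes their sum. Working out the expression ((4 ⊗ -2) ⊕ (7 ⊗ 6)) gives 2.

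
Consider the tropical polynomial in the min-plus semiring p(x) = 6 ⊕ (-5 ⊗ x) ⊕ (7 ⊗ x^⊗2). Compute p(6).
p(6) = 1

A tropical monomial a ⊗ x^⊗i evaluates to a + i · x. Evaluating each term at x = 6:
  Term 0 contributes 6 + 0 · 6 = 6
  Term 1 contributes -5 + 1 · 6 = 1
  Term 2 contributes 7 + 2 · 6 = 19
p(6) = ⊕ of these = min[6, 1, 19] = 1.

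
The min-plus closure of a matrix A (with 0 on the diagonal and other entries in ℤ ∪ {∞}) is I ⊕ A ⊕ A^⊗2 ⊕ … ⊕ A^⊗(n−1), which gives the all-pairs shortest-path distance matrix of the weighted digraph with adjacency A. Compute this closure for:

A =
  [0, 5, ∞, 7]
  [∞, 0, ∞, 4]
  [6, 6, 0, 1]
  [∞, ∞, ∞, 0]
Closure =
  [0, 5, ∞, 7]
  [∞, 0, ∞, 4]
  [6, 6, 0, 1]
  [∞, ∞, ∞, 0]

This is the Floyd-Warshall all-pairs shortest-path computation. For each intermediate vertex k = 0, 1, …, 3, update dist[i][j] ← min(dist[i][j], dist[i][k] + dist[k][j]). The final matrix gives, for each (i, j), the minimum total weight of any directed path from i to j (possibly empty when i = j).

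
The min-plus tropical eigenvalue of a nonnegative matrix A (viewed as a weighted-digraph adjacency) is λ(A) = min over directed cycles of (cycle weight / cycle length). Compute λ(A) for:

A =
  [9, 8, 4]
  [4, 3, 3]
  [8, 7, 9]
λ(A) = 3

Enumerate directed cycles and compute their means (weight / length). Sample:
  cycle 0 → 0: weight = 9, length = 1, mean = 9/1 ≈ 9.000
  cycle 1 → 1: weight = 3, length = 1, mean = 3/1 ≈ 3.000
  cycle 2 → 2: weight = 9, length = 1, mean = 9/1 ≈ 9.000
  cycle 0 → 1 → 0: weight = 12, length = 2, mean = 12/2 ≈ 6.000
  cycle 0 → 2 → 0: weight = 12, length = 2, mean = 12/2 ≈ 6.000
  cycle 1 → 0 → 1: weight = 12, length = 2, mean = 12/2 ≈ 6.000
Minimum mean = 3.000, attained e.g. along the cycle 1 → 1 with weight 3 and length 1. So λ(A) = 3/1 = 3.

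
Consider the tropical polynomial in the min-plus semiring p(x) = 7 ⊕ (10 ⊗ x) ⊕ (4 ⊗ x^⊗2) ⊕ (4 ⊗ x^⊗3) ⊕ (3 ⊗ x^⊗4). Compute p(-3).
p(-3) = -9

A tropical monomial a ⊗ x^⊗i evaluates to a + i · x. Evaluating each term at x = -3:
  Term 0 contributes 7 + 0 · -3 = 7
  Term 1 contributes 10 + 1 · -3 = 7
  Term 2 contributes 4 + 2 · -3 = -2
  Term 3 contributes 4 + 3 · -3 = -5
  Term 4 contributes 3 + 4 · -3 = -9
p(-3) = ⊕ of these = min[7, 7, -2, -5, -9] = -9.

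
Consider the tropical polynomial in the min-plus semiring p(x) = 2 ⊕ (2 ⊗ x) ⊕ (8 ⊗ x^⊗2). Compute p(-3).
p(-3) = -1

A tropical monomial a ⊗ x^⊗i evaluates to a + i · x. Evaluating each term at x = -3:
  Term 0 contributes 2 + 0 · -3 = 2
  Term 1 contributes 2 + 1 · -3 = -1
  Term 2 contributes 8 + 2 · -3 = 2
p(-3) = ⊕ of these = min[2, -1, 2] = -1.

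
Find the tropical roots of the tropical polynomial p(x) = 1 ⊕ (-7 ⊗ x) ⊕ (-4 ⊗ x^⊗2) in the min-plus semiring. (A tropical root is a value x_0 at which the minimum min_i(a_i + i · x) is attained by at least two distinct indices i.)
Roots: {-3, 8}

Each tropical root is a break point of the lower envelope of the lines y = a_i + i · x (there are 3 lines, with slopes 0, 1, ..., 2). Only the lines that attain the minimum somewhere contribute to roots; other lines are dominated. Here the surviving (envelope) indices are i = 2, i = 1, i = 0.
Intersections between consecutive envelope lines give the roots: for adjacent envelope indices i < j the intersection is x = (a_i − a_j) / (j − i). Reading off the sorted break points: {-3, 8}.
Verification: at each break x_0, at least two indices attain the minimum of min_i(a_i + i · x_0).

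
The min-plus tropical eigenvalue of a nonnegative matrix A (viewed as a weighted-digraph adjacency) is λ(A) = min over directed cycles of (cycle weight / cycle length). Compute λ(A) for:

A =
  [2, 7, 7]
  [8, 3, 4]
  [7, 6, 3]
λ(A) = 2

Enumerate directed cycles and compute their means (weight / length). Sample:
  cycle 0 → 0: weight = 2, length = 1, mean = 2/1 ≈ 2.000
  cycle 1 → 1: weight = 3, length = 1, mean = 3/1 ≈ 3.000
  cycle 2 → 2: weight = 3, length = 1, mean = 3/1 ≈ 3.000
  cycle 0 → 1 → 0: weight = 15, length = 2, mean = 15/2 ≈ 7.500
  cycle 0 → 2 → 0: weight = 14, length = 2, mean = 14/2 ≈ 7.000
  cycle 1 → 0 → 1: weight = 15, length = 2, mean = 15/2 ≈ 7.500
Minimum mean = 2.000, attained e.g. along the cycle 0 → 0 with weight 2 and length 1. So λ(A) = 2/1 = 2.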